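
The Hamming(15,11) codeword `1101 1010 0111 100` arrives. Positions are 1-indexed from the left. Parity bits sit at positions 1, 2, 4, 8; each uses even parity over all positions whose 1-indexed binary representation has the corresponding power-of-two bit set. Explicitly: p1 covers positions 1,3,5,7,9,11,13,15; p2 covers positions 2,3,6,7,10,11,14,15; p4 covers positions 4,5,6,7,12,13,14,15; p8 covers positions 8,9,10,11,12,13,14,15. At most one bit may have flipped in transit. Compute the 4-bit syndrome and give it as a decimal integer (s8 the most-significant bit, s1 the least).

5

s1: b1⊕b3⊕b5⊕b7⊕b9⊕b11⊕b13⊕b15 = 1⊕0⊕1⊕1⊕0⊕1⊕1⊕0 = 1
s2: b2⊕b3⊕b6⊕b7⊕b10⊕b11⊕b14⊕b15 = 1⊕0⊕0⊕1⊕1⊕1⊕0⊕0 = 0
s4: b4⊕b5⊕b6⊕b7⊕b12⊕b13⊕b14⊕b15 = 1⊕1⊕0⊕1⊕1⊕1⊕0⊕0 = 1
s8: b8⊕b9⊕b10⊕b11⊕b12⊕b13⊕b14⊕b15 = 0⊕0⊕1⊕1⊕1⊕1⊕0⊕0 = 0
Syndrome (s8...s1) = 0101 → position 5.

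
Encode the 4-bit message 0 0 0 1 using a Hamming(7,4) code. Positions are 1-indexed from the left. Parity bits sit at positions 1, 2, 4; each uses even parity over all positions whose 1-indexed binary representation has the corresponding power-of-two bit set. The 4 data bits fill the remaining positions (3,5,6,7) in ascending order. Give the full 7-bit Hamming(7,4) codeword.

Place data bits at non-power-of-two positions: b3=0, b5=0, b6=0, b7=1.
p1 = XOR of data positions {3,5,7} = 0⊕0⊕1 = 1
p2 = XOR of data positions {3,6,7} = 0⊕0⊕1 = 1
p4 = XOR of data positions {5,6,7} = 0⊕0⊕1 = 1
Codeword b1..b7 = 1101001

1101001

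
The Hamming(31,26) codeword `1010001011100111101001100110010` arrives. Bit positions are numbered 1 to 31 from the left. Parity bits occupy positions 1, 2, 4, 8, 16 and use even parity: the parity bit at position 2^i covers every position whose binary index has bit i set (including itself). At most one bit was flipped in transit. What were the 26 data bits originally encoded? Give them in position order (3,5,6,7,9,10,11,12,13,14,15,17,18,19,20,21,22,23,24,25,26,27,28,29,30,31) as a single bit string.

10011110011101001100110010

s1: b1⊕b3⊕b5⊕b7⊕b9⊕b11⊕b13⊕b15⊕b17⊕b19⊕b21⊕b23⊕b25⊕b27⊕b29⊕b31 = 1⊕1⊕0⊕1⊕1⊕1⊕0⊕1⊕1⊕1⊕0⊕1⊕0⊕1⊕0⊕0 = 0
s2: b2⊕b3⊕b6⊕b7⊕b10⊕b11⊕b14⊕b15⊕b18⊕b19⊕b22⊕b23⊕b26⊕b27⊕b30⊕b31 = 0⊕1⊕0⊕1⊕1⊕1⊕1⊕1⊕0⊕1⊕1⊕1⊕1⊕1⊕1⊕0 = 0
s4: b4⊕b5⊕b6⊕b7⊕b12⊕b13⊕b14⊕b15⊕b20⊕b21⊕b22⊕b23⊕b28⊕b29⊕b30⊕b31 = 0⊕0⊕0⊕1⊕0⊕0⊕1⊕1⊕0⊕0⊕1⊕1⊕0⊕0⊕1⊕0 = 0
s8: b8⊕b9⊕b10⊕b11⊕b12⊕b13⊕b14⊕b15⊕b24⊕b25⊕b26⊕b27⊕b28⊕b29⊕b30⊕b31 = 0⊕1⊕1⊕1⊕0⊕0⊕1⊕1⊕0⊕0⊕1⊕1⊕0⊕0⊕1⊕0 = 0
s16: b16⊕b17⊕b18⊕b19⊕b20⊕b21⊕b22⊕b23⊕b24⊕b25⊕b26⊕b27⊕b28⊕b29⊕b30⊕b31 = 1⊕1⊕0⊕1⊕0⊕0⊕1⊕1⊕0⊕0⊕1⊕1⊕0⊕0⊕1⊕0 = 0
Syndrome (s16...s1) = 00000 → position 0 (no error).
No correction needed.
Data bits at positions 3,5,6,7,9,10,11,12,13,14,15,17,18,19,20,21,22,23,24,25,26,27,28,29,30,31: 10011110011101001100110010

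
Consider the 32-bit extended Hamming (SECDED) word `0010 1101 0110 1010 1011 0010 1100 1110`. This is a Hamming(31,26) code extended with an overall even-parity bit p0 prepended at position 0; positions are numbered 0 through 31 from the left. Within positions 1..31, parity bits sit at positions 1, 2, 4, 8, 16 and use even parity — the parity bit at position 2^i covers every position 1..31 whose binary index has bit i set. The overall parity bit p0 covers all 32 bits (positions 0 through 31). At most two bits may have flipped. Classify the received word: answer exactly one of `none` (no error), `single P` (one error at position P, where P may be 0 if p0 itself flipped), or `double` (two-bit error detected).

s1: b1⊕b3⊕b5⊕b7⊕b9⊕b11⊕b13⊕b15⊕b17⊕b19⊕b21⊕b23⊕b25⊕b27⊕b29⊕b31 = 0⊕0⊕1⊕1⊕1⊕0⊕0⊕0⊕0⊕1⊕0⊕0⊕1⊕0⊕1⊕0 = 0
s2: b2⊕b3⊕b6⊕b7⊕b10⊕b11⊕b14⊕b15⊕b18⊕b19⊕b22⊕b23⊕b26⊕b27⊕b30⊕b31 = 1⊕0⊕0⊕1⊕1⊕0⊕1⊕0⊕1⊕1⊕1⊕0⊕0⊕0⊕1⊕0 = 0
s4: b4⊕b5⊕b6⊕b7⊕b12⊕b13⊕b14⊕b15⊕b20⊕b21⊕b22⊕b23⊕b28⊕b29⊕b30⊕b31 = 1⊕1⊕0⊕1⊕1⊕0⊕1⊕0⊕0⊕0⊕1⊕0⊕1⊕1⊕1⊕0 = 1
s8: b8⊕b9⊕b10⊕b11⊕b12⊕b13⊕b14⊕b15⊕b24⊕b25⊕b26⊕b27⊕b28⊕b29⊕b30⊕b31 = 0⊕1⊕1⊕0⊕1⊕0⊕1⊕0⊕1⊕1⊕0⊕0⊕1⊕1⊕1⊕0 = 1
s16: b16⊕b17⊕b18⊕b19⊕b20⊕b21⊕b22⊕b23⊕b24⊕b25⊕b26⊕b27⊕b28⊕b29⊕b30⊕b31 = 1⊕0⊕1⊕1⊕0⊕0⊕1⊕0⊕1⊕1⊕0⊕0⊕1⊕1⊕1⊕0 = 1
Syndrome (s16...s1) = 11100 → position 28.
Overall parity (XOR of all 32 bits, including p0): 0⊕0⊕1⊕0⊕1⊕1⊕0⊕1⊕0⊕1⊕1⊕0⊕1⊕0⊕1⊕0⊕1⊕0⊕1⊕1⊕0⊕0⊕1⊕0⊕1⊕1⊕0⊕0⊕1⊕1⊕1⊕0 = 1
Overall=1, syndrome position=28 → single-bit error at position 28.

single 28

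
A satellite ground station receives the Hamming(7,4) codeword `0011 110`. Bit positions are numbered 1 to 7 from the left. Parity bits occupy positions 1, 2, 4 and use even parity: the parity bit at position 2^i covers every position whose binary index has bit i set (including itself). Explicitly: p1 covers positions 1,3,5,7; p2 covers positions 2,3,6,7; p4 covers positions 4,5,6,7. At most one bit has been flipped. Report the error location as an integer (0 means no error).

4

s1: b1⊕b3⊕b5⊕b7 = 0⊕1⊕1⊕0 = 0
s2: b2⊕b3⊕b6⊕b7 = 0⊕1⊕1⊕0 = 0
s4: b4⊕b5⊕b6⊕b7 = 1⊕1⊕1⊕0 = 1
Syndrome (s4...s1) = 100 → position 4.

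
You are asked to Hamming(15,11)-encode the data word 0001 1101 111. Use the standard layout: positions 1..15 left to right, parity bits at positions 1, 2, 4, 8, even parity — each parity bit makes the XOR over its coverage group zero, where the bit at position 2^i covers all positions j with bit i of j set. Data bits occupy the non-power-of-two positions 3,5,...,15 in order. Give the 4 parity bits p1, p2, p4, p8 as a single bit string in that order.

Place data bits at non-power-of-two positions: b3=0, b5=0, b6=0, b7=1, b9=1, b10=1, b11=0, b12=1, b13=1, b14=1, b15=1.
p1 = XOR of data positions {3,5,7,9,11,13,15} = 0⊕0⊕1⊕1⊕0⊕1⊕1 = 0
p2 = XOR of data positions {3,6,7,10,11,14,15} = 0⊕0⊕1⊕1⊕0⊕1⊕1 = 0
p4 = XOR of data positions {5,6,7,12,13,14,15} = 0⊕0⊕1⊕1⊕1⊕1⊕1 = 1
p8 = XOR of data positions {9,10,11,12,13,14,15} = 1⊕1⊕0⊕1⊕1⊕1⊕1 = 0
Parity bits p1,p2,p4,p8 = 0010

0010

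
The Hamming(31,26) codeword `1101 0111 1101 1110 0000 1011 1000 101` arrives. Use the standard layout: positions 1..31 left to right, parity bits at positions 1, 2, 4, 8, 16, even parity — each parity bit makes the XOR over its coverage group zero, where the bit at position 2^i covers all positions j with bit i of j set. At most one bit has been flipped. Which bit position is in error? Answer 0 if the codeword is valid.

s1: b1⊕b3⊕b5⊕b7⊕b9⊕b11⊕b13⊕b15⊕b17⊕b19⊕b21⊕b23⊕b25⊕b27⊕b29⊕b31 = 1⊕0⊕0⊕1⊕1⊕0⊕1⊕1⊕0⊕0⊕1⊕1⊕1⊕0⊕1⊕1 = 0
s2: b2⊕b3⊕b6⊕b7⊕b10⊕b11⊕b14⊕b15⊕b18⊕b19⊕b22⊕b23⊕b26⊕b27⊕b30⊕b31 = 1⊕0⊕1⊕1⊕1⊕0⊕1⊕1⊕0⊕0⊕0⊕1⊕0⊕0⊕0⊕1 = 0
s4: b4⊕b5⊕b6⊕b7⊕b12⊕b13⊕b14⊕b15⊕b20⊕b21⊕b22⊕b23⊕b28⊕b29⊕b30⊕b31 = 1⊕0⊕1⊕1⊕1⊕1⊕1⊕1⊕0⊕1⊕0⊕1⊕0⊕1⊕0⊕1 = 1
s8: b8⊕b9⊕b10⊕b11⊕b12⊕b13⊕b14⊕b15⊕b24⊕b25⊕b26⊕b27⊕b28⊕b29⊕b30⊕b31 = 1⊕1⊕1⊕0⊕1⊕1⊕1⊕1⊕1⊕1⊕0⊕0⊕0⊕1⊕0⊕1 = 1
s16: b16⊕b17⊕b18⊕b19⊕b20⊕b21⊕b22⊕b23⊕b24⊕b25⊕b26⊕b27⊕b28⊕b29⊕b30⊕b31 = 0⊕0⊕0⊕0⊕0⊕1⊕0⊕1⊕1⊕1⊕0⊕0⊕0⊕1⊕0⊕1 = 0
Syndrome (s16...s1) = 01100 → position 12.

12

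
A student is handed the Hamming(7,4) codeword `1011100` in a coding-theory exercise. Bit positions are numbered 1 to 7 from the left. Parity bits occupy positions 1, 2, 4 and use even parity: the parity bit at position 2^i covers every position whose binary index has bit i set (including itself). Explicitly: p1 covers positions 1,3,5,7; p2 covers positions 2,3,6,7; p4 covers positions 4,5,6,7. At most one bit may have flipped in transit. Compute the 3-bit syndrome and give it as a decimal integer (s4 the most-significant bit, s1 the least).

s1: b1⊕b3⊕b5⊕b7 = 1⊕1⊕1⊕0 = 1
s2: b2⊕b3⊕b6⊕b7 = 0⊕1⊕0⊕0 = 1
s4: b4⊕b5⊕b6⊕b7 = 1⊕1⊕0⊕0 = 0
Syndrome (s4...s1) = 011 → position 3.

3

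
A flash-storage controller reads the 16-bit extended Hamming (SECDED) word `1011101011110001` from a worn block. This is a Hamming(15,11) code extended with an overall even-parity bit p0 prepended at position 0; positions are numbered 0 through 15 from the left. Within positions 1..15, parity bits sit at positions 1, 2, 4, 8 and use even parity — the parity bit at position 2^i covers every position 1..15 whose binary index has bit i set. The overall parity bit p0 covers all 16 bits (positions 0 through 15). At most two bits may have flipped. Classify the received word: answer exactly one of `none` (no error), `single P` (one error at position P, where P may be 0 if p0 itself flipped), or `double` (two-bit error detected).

double

s1: b1⊕b3⊕b5⊕b7⊕b9⊕b11⊕b13⊕b15 = 0⊕1⊕0⊕0⊕1⊕1⊕0⊕1 = 0
s2: b2⊕b3⊕b6⊕b7⊕b10⊕b11⊕b14⊕b15 = 1⊕1⊕1⊕0⊕1⊕1⊕0⊕1 = 0
s4: b4⊕b5⊕b6⊕b7⊕b12⊕b13⊕b14⊕b15 = 1⊕0⊕1⊕0⊕0⊕0⊕0⊕1 = 1
s8: b8⊕b9⊕b10⊕b11⊕b12⊕b13⊕b14⊕b15 = 1⊕1⊕1⊕1⊕0⊕0⊕0⊕1 = 1
Syndrome (s8...s1) = 1100 → position 12.
Overall parity (XOR of all 16 bits, including p0): 1⊕0⊕1⊕1⊕1⊕0⊕1⊕0⊕1⊕1⊕1⊕1⊕0⊕0⊕0⊕1 = 0
Overall=0, syndrome position=12 → double-bit error detected (uncorrectable).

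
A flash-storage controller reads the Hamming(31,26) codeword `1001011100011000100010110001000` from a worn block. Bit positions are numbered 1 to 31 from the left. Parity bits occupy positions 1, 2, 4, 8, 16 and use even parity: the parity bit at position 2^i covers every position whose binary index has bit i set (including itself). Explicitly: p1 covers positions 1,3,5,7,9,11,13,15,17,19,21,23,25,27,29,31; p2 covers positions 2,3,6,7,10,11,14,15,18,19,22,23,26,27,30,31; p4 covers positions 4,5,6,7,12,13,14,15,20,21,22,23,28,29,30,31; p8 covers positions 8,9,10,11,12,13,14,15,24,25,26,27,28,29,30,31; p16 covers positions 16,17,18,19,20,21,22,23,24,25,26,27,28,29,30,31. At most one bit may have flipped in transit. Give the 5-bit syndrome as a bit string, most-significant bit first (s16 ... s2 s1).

11010

s1: b1⊕b3⊕b5⊕b7⊕b9⊕b11⊕b13⊕b15⊕b17⊕b19⊕b21⊕b23⊕b25⊕b27⊕b29⊕b31 = 1⊕0⊕0⊕1⊕0⊕0⊕1⊕0⊕1⊕0⊕1⊕1⊕0⊕0⊕0⊕0 = 0
s2: b2⊕b3⊕b6⊕b7⊕b10⊕b11⊕b14⊕b15⊕b18⊕b19⊕b22⊕b23⊕b26⊕b27⊕b30⊕b31 = 0⊕0⊕1⊕1⊕0⊕0⊕0⊕0⊕0⊕0⊕0⊕1⊕0⊕0⊕0⊕0 = 1
s4: b4⊕b5⊕b6⊕b7⊕b12⊕b13⊕b14⊕b15⊕b20⊕b21⊕b22⊕b23⊕b28⊕b29⊕b30⊕b31 = 1⊕0⊕1⊕1⊕1⊕1⊕0⊕0⊕0⊕1⊕0⊕1⊕1⊕0⊕0⊕0 = 0
s8: b8⊕b9⊕b10⊕b11⊕b12⊕b13⊕b14⊕b15⊕b24⊕b25⊕b26⊕b27⊕b28⊕b29⊕b30⊕b31 = 1⊕0⊕0⊕0⊕1⊕1⊕0⊕0⊕1⊕0⊕0⊕0⊕1⊕0⊕0⊕0 = 1
s16: b16⊕b17⊕b18⊕b19⊕b20⊕b21⊕b22⊕b23⊕b24⊕b25⊕b26⊕b27⊕b28⊕b29⊕b30⊕b31 = 0⊕1⊕0⊕0⊕0⊕1⊕0⊕1⊕1⊕0⊕0⊕0⊕1⊕0⊕0⊕0 = 1
Syndrome (s16...s1) = 11010 → position 26.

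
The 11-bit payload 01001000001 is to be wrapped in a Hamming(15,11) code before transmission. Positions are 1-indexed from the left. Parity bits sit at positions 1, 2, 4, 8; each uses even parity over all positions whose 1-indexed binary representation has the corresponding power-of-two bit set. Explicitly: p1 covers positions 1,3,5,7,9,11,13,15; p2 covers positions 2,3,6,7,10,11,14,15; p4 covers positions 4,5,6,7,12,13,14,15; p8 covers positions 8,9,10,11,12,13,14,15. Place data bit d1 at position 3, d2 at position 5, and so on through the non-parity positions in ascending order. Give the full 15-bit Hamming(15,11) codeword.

Place data bits at non-power-of-two positions: b3=0, b5=1, b6=0, b7=0, b9=1, b10=0, b11=0, b12=0, b13=0, b14=0, b15=1.
p1 = XOR of data positions {3,5,7,9,11,13,15} = 0⊕1⊕0⊕1⊕0⊕0⊕1 = 1
p2 = XOR of data positions {3,6,7,10,11,14,15} = 0⊕0⊕0⊕0⊕0⊕0⊕1 = 1
p4 = XOR of data positions {5,6,7,12,13,14,15} = 1⊕0⊕0⊕0⊕0⊕0⊕1 = 0
p8 = XOR of data positions {9,10,11,12,13,14,15} = 1⊕0⊕0⊕0⊕0⊕0⊕1 = 0
Codeword b1..b15 = 110010001000001

110010001000001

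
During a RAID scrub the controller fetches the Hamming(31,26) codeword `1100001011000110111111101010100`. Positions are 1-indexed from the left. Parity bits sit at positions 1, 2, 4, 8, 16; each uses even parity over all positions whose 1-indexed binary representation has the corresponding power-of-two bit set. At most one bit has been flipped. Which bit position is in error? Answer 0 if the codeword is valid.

9

s1: b1⊕b3⊕b5⊕b7⊕b9⊕b11⊕b13⊕b15⊕b17⊕b19⊕b21⊕b23⊕b25⊕b27⊕b29⊕b31 = 1⊕0⊕0⊕1⊕1⊕0⊕0⊕1⊕1⊕1⊕1⊕1⊕1⊕1⊕1⊕0 = 1
s2: b2⊕b3⊕b6⊕b7⊕b10⊕b11⊕b14⊕b15⊕b18⊕b19⊕b22⊕b23⊕b26⊕b27⊕b30⊕b31 = 1⊕0⊕0⊕1⊕1⊕0⊕1⊕1⊕1⊕1⊕1⊕1⊕0⊕1⊕0⊕0 = 0
s4: b4⊕b5⊕b6⊕b7⊕b12⊕b13⊕b14⊕b15⊕b20⊕b21⊕b22⊕b23⊕b28⊕b29⊕b30⊕b31 = 0⊕0⊕0⊕1⊕0⊕0⊕1⊕1⊕1⊕1⊕1⊕1⊕0⊕1⊕0⊕0 = 0
s8: b8⊕b9⊕b10⊕b11⊕b12⊕b13⊕b14⊕b15⊕b24⊕b25⊕b26⊕b27⊕b28⊕b29⊕b30⊕b31 = 0⊕1⊕1⊕0⊕0⊕0⊕1⊕1⊕0⊕1⊕0⊕1⊕0⊕1⊕0⊕0 = 1
s16: b16⊕b17⊕b18⊕b19⊕b20⊕b21⊕b22⊕b23⊕b24⊕b25⊕b26⊕b27⊕b28⊕b29⊕b30⊕b31 = 0⊕1⊕1⊕1⊕1⊕1⊕1⊕1⊕0⊕1⊕0⊕1⊕0⊕1⊕0⊕0 = 0
Syndrome (s16...s1) = 01001 → position 9.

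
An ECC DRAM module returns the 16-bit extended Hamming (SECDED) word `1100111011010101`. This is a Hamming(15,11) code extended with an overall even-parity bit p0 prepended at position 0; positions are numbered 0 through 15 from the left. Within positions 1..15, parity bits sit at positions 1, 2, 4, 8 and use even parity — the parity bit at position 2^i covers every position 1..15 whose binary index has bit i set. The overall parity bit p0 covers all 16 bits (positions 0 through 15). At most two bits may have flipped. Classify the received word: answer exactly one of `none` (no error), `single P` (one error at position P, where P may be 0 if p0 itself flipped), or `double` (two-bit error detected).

s1: b1⊕b3⊕b5⊕b7⊕b9⊕b11⊕b13⊕b15 = 1⊕0⊕1⊕0⊕1⊕1⊕1⊕1 = 0
s2: b2⊕b3⊕b6⊕b7⊕b10⊕b11⊕b14⊕b15 = 0⊕0⊕1⊕0⊕0⊕1⊕0⊕1 = 1
s4: b4⊕b5⊕b6⊕b7⊕b12⊕b13⊕b14⊕b15 = 1⊕1⊕1⊕0⊕0⊕1⊕0⊕1 = 1
s8: b8⊕b9⊕b10⊕b11⊕b12⊕b13⊕b14⊕b15 = 1⊕1⊕0⊕1⊕0⊕1⊕0⊕1 = 1
Syndrome (s8...s1) = 1110 → position 14.
Overall parity (XOR of all 16 bits, including p0): 1⊕1⊕0⊕0⊕1⊕1⊕1⊕0⊕1⊕1⊕0⊕1⊕0⊕1⊕0⊕1 = 0
Overall=0, syndrome position=14 → double-bit error detected (uncorrectable).

double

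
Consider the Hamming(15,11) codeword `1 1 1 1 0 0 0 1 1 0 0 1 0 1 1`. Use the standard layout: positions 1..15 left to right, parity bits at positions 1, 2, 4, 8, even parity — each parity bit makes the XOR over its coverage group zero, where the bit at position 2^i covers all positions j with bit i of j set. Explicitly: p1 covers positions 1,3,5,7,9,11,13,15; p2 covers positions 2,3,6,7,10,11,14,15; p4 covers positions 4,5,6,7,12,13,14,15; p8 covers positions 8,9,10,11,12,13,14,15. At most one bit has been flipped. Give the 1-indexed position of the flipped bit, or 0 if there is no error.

8

s1: b1⊕b3⊕b5⊕b7⊕b9⊕b11⊕b13⊕b15 = 1⊕1⊕0⊕0⊕1⊕0⊕0⊕1 = 0
s2: b2⊕b3⊕b6⊕b7⊕b10⊕b11⊕b14⊕b15 = 1⊕1⊕0⊕0⊕0⊕0⊕1⊕1 = 0
s4: b4⊕b5⊕b6⊕b7⊕b12⊕b13⊕b14⊕b15 = 1⊕0⊕0⊕0⊕1⊕0⊕1⊕1 = 0
s8: b8⊕b9⊕b10⊕b11⊕b12⊕b13⊕b14⊕b15 = 1⊕1⊕0⊕0⊕1⊕0⊕1⊕1 = 1
Syndrome (s8...s1) = 1000 → position 8.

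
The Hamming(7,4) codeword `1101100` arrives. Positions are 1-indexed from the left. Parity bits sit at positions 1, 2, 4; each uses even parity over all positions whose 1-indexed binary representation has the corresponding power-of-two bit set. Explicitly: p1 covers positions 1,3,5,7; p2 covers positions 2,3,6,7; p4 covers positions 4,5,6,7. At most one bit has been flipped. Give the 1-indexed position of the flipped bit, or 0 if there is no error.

2

s1: b1⊕b3⊕b5⊕b7 = 1⊕0⊕1⊕0 = 0
s2: b2⊕b3⊕b6⊕b7 = 1⊕0⊕0⊕0 = 1
s4: b4⊕b5⊕b6⊕b7 = 1⊕1⊕0⊕0 = 0
Syndrome (s4...s1) = 010 → position 2.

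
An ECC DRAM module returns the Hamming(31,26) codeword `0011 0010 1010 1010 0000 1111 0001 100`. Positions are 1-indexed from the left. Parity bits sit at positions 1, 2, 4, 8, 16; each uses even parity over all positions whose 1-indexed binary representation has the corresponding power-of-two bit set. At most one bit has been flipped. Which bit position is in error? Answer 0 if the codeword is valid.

13

s1: b1⊕b3⊕b5⊕b7⊕b9⊕b11⊕b13⊕b15⊕b17⊕b19⊕b21⊕b23⊕b25⊕b27⊕b29⊕b31 = 0⊕1⊕0⊕1⊕1⊕1⊕1⊕1⊕0⊕0⊕1⊕1⊕0⊕0⊕1⊕0 = 1
s2: b2⊕b3⊕b6⊕b7⊕b10⊕b11⊕b14⊕b15⊕b18⊕b19⊕b22⊕b23⊕b26⊕b27⊕b30⊕b31 = 0⊕1⊕0⊕1⊕0⊕1⊕0⊕1⊕0⊕0⊕1⊕1⊕0⊕0⊕0⊕0 = 0
s4: b4⊕b5⊕b6⊕b7⊕b12⊕b13⊕b14⊕b15⊕b20⊕b21⊕b22⊕b23⊕b28⊕b29⊕b30⊕b31 = 1⊕0⊕0⊕1⊕0⊕1⊕0⊕1⊕0⊕1⊕1⊕1⊕1⊕1⊕0⊕0 = 1
s8: b8⊕b9⊕b10⊕b11⊕b12⊕b13⊕b14⊕b15⊕b24⊕b25⊕b26⊕b27⊕b28⊕b29⊕b30⊕b31 = 0⊕1⊕0⊕1⊕0⊕1⊕0⊕1⊕1⊕0⊕0⊕0⊕1⊕1⊕0⊕0 = 1
s16: b16⊕b17⊕b18⊕b19⊕b20⊕b21⊕b22⊕b23⊕b24⊕b25⊕b26⊕b27⊕b28⊕b29⊕b30⊕b31 = 0⊕0⊕0⊕0⊕0⊕1⊕1⊕1⊕1⊕0⊕0⊕0⊕1⊕1⊕0⊕0 = 0
Syndrome (s16...s1) = 01101 → position 13.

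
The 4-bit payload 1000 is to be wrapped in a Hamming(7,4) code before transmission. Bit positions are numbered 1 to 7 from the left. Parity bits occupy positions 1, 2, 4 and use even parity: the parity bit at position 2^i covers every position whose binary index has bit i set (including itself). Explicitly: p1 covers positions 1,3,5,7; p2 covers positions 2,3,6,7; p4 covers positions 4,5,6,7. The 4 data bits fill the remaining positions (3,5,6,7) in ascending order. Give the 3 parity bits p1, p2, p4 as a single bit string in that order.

110

Place data bits at non-power-of-two positions: b3=1, b5=0, b6=0, b7=0.
p1 = XOR of data positions {3,5,7} = 1⊕0⊕0 = 1
p2 = XOR of data positions {3,6,7} = 1⊕0⊕0 = 1
p4 = XOR of data positions {5,6,7} = 0⊕0⊕0 = 0
Parity bits p1,p2,p4 = 110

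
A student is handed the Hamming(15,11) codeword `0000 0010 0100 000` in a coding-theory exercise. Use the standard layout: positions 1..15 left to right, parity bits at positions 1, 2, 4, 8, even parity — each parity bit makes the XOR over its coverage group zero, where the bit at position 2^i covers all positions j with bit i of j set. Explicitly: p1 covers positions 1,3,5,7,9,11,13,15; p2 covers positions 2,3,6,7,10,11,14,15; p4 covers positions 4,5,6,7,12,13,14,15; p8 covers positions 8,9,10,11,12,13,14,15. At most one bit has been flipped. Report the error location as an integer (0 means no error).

s1: b1⊕b3⊕b5⊕b7⊕b9⊕b11⊕b13⊕b15 = 0⊕0⊕0⊕1⊕0⊕0⊕0⊕0 = 1
s2: b2⊕b3⊕b6⊕b7⊕b10⊕b11⊕b14⊕b15 = 0⊕0⊕0⊕1⊕1⊕0⊕0⊕0 = 0
s4: b4⊕b5⊕b6⊕b7⊕b12⊕b13⊕b14⊕b15 = 0⊕0⊕0⊕1⊕0⊕0⊕0⊕0 = 1
s8: b8⊕b9⊕b10⊕b11⊕b12⊕b13⊕b14⊕b15 = 0⊕0⊕1⊕0⊕0⊕0⊕0⊕0 = 1
Syndrome (s8...s1) = 1101 → position 13.

13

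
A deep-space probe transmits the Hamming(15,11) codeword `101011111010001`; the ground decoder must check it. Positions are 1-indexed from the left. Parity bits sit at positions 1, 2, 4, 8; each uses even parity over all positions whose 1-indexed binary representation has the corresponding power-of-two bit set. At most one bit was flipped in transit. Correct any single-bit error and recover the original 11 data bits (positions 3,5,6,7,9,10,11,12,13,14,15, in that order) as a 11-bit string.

01111010001

s1: b1⊕b3⊕b5⊕b7⊕b9⊕b11⊕b13⊕b15 = 1⊕1⊕1⊕1⊕1⊕1⊕0⊕1 = 1
s2: b2⊕b3⊕b6⊕b7⊕b10⊕b11⊕b14⊕b15 = 0⊕1⊕1⊕1⊕0⊕1⊕0⊕1 = 1
s4: b4⊕b5⊕b6⊕b7⊕b12⊕b13⊕b14⊕b15 = 0⊕1⊕1⊕1⊕0⊕0⊕0⊕1 = 0
s8: b8⊕b9⊕b10⊕b11⊕b12⊕b13⊕b14⊕b15 = 1⊕1⊕0⊕1⊕0⊕0⊕0⊕1 = 0
Syndrome (s8...s1) = 0011 → position 3.
Flip bit 3: corrected codeword = 100011111010001
Data bits at positions 3,5,6,7,9,10,11,12,13,14,15: 01111010001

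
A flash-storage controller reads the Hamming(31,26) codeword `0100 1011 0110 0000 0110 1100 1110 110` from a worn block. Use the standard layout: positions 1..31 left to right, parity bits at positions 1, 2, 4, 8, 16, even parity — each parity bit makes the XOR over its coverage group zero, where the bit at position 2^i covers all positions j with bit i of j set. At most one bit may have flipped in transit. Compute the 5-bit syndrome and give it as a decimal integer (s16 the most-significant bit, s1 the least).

16

s1: b1⊕b3⊕b5⊕b7⊕b9⊕b11⊕b13⊕b15⊕b17⊕b19⊕b21⊕b23⊕b25⊕b27⊕b29⊕b31 = 0⊕0⊕1⊕1⊕0⊕1⊕0⊕0⊕0⊕1⊕1⊕0⊕1⊕1⊕1⊕0 = 0
s2: b2⊕b3⊕b6⊕b7⊕b10⊕b11⊕b14⊕b15⊕b18⊕b19⊕b22⊕b23⊕b26⊕b27⊕b30⊕b31 = 1⊕0⊕0⊕1⊕1⊕1⊕0⊕0⊕1⊕1⊕1⊕0⊕1⊕1⊕1⊕0 = 0
s4: b4⊕b5⊕b6⊕b7⊕b12⊕b13⊕b14⊕b15⊕b20⊕b21⊕b22⊕b23⊕b28⊕b29⊕b30⊕b31 = 0⊕1⊕0⊕1⊕0⊕0⊕0⊕0⊕0⊕1⊕1⊕0⊕0⊕1⊕1⊕0 = 0
s8: b8⊕b9⊕b10⊕b11⊕b12⊕b13⊕b14⊕b15⊕b24⊕b25⊕b26⊕b27⊕b28⊕b29⊕b30⊕b31 = 1⊕0⊕1⊕1⊕0⊕0⊕0⊕0⊕0⊕1⊕1⊕1⊕0⊕1⊕1⊕0 = 0
s16: b16⊕b17⊕b18⊕b19⊕b20⊕b21⊕b22⊕b23⊕b24⊕b25⊕b26⊕b27⊕b28⊕b29⊕b30⊕b31 = 0⊕0⊕1⊕1⊕0⊕1⊕1⊕0⊕0⊕1⊕1⊕1⊕0⊕1⊕1⊕0 = 1
Syndrome (s16...s1) = 10000 → position 16.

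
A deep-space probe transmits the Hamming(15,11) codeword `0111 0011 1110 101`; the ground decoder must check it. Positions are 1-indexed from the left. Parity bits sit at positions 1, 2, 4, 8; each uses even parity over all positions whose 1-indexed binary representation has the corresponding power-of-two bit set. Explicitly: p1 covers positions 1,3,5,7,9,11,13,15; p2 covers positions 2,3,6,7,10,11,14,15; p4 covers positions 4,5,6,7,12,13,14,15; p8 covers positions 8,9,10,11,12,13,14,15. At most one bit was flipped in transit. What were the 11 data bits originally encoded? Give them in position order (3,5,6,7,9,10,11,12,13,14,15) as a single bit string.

s1: b1⊕b3⊕b5⊕b7⊕b9⊕b11⊕b13⊕b15 = 0⊕1⊕0⊕1⊕1⊕1⊕1⊕1 = 0
s2: b2⊕b3⊕b6⊕b7⊕b10⊕b11⊕b14⊕b15 = 1⊕1⊕0⊕1⊕1⊕1⊕0⊕1 = 0
s4: b4⊕b5⊕b6⊕b7⊕b12⊕b13⊕b14⊕b15 = 1⊕0⊕0⊕1⊕0⊕1⊕0⊕1 = 0
s8: b8⊕b9⊕b10⊕b11⊕b12⊕b13⊕b14⊕b15 = 1⊕1⊕1⊕1⊕0⊕1⊕0⊕1 = 0
Syndrome (s8...s1) = 0000 → position 0 (no error).
No correction needed.
Data bits at positions 3,5,6,7,9,10,11,12,13,14,15: 10011110101

10011110101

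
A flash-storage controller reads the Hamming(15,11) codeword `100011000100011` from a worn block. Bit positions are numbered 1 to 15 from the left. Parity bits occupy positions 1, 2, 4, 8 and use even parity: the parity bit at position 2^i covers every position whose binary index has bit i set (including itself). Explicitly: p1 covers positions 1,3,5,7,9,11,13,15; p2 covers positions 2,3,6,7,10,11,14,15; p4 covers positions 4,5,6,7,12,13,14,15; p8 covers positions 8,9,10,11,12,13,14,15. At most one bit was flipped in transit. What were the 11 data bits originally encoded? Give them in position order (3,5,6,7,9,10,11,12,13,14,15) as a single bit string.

01101100011

s1: b1⊕b3⊕b5⊕b7⊕b9⊕b11⊕b13⊕b15 = 1⊕0⊕1⊕0⊕0⊕0⊕0⊕1 = 1
s2: b2⊕b3⊕b6⊕b7⊕b10⊕b11⊕b14⊕b15 = 0⊕0⊕1⊕0⊕1⊕0⊕1⊕1 = 0
s4: b4⊕b5⊕b6⊕b7⊕b12⊕b13⊕b14⊕b15 = 0⊕1⊕1⊕0⊕0⊕0⊕1⊕1 = 0
s8: b8⊕b9⊕b10⊕b11⊕b12⊕b13⊕b14⊕b15 = 0⊕0⊕1⊕0⊕0⊕0⊕1⊕1 = 1
Syndrome (s8...s1) = 1001 → position 9.
Flip bit 9: corrected codeword = 100011001100011
Data bits at positions 3,5,6,7,9,10,11,12,13,14,15: 01101100011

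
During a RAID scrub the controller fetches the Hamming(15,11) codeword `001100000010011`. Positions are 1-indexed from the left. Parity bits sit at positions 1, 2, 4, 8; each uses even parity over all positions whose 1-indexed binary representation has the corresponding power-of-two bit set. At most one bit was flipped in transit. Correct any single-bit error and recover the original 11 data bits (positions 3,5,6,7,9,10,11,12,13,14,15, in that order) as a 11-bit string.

10000010111

s1: b1⊕b3⊕b5⊕b7⊕b9⊕b11⊕b13⊕b15 = 0⊕1⊕0⊕0⊕0⊕1⊕0⊕1 = 1
s2: b2⊕b3⊕b6⊕b7⊕b10⊕b11⊕b14⊕b15 = 0⊕1⊕0⊕0⊕0⊕1⊕1⊕1 = 0
s4: b4⊕b5⊕b6⊕b7⊕b12⊕b13⊕b14⊕b15 = 1⊕0⊕0⊕0⊕0⊕0⊕1⊕1 = 1
s8: b8⊕b9⊕b10⊕b11⊕b12⊕b13⊕b14⊕b15 = 0⊕0⊕0⊕1⊕0⊕0⊕1⊕1 = 1
Syndrome (s8...s1) = 1101 → position 13.
Flip bit 13: corrected codeword = 001100000010111
Data bits at positions 3,5,6,7,9,10,11,12,13,14,15: 10000010111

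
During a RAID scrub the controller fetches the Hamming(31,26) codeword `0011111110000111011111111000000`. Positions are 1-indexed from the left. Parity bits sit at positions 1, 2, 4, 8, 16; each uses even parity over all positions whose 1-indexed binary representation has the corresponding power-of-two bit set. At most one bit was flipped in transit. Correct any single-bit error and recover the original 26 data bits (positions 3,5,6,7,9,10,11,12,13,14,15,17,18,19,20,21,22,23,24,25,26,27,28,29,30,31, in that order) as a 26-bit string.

11111000011010111111000000

s1: b1⊕b3⊕b5⊕b7⊕b9⊕b11⊕b13⊕b15⊕b17⊕b19⊕b21⊕b23⊕b25⊕b27⊕b29⊕b31 = 0⊕1⊕1⊕1⊕1⊕0⊕0⊕1⊕0⊕1⊕1⊕1⊕1⊕0⊕0⊕0 = 1
s2: b2⊕b3⊕b6⊕b7⊕b10⊕b11⊕b14⊕b15⊕b18⊕b19⊕b22⊕b23⊕b26⊕b27⊕b30⊕b31 = 0⊕1⊕1⊕1⊕0⊕0⊕1⊕1⊕1⊕1⊕1⊕1⊕0⊕0⊕0⊕0 = 1
s4: b4⊕b5⊕b6⊕b7⊕b12⊕b13⊕b14⊕b15⊕b20⊕b21⊕b22⊕b23⊕b28⊕b29⊕b30⊕b31 = 1⊕1⊕1⊕1⊕0⊕0⊕1⊕1⊕1⊕1⊕1⊕1⊕0⊕0⊕0⊕0 = 0
s8: b8⊕b9⊕b10⊕b11⊕b12⊕b13⊕b14⊕b15⊕b24⊕b25⊕b26⊕b27⊕b28⊕b29⊕b30⊕b31 = 1⊕1⊕0⊕0⊕0⊕0⊕1⊕1⊕1⊕1⊕0⊕0⊕0⊕0⊕0⊕0 = 0
s16: b16⊕b17⊕b18⊕b19⊕b20⊕b21⊕b22⊕b23⊕b24⊕b25⊕b26⊕b27⊕b28⊕b29⊕b30⊕b31 = 1⊕0⊕1⊕1⊕1⊕1⊕1⊕1⊕1⊕1⊕0⊕0⊕0⊕0⊕0⊕0 = 1
Syndrome (s16...s1) = 10011 → position 19.
Flip bit 19: corrected codeword = 0011111110000111010111111000000
Data bits at positions 3,5,6,7,9,10,11,12,13,14,15,17,18,19,20,21,22,23,24,25,26,27,28,29,30,31: 11111000011010111111000000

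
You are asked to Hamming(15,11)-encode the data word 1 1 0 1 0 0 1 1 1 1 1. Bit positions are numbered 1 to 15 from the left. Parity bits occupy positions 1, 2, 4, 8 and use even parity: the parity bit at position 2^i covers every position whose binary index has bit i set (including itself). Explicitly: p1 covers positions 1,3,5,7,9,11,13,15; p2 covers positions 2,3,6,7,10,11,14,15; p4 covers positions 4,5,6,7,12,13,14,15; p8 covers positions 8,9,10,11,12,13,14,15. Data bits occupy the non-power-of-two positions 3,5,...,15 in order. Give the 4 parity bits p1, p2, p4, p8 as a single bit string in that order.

0101

Place data bits at non-power-of-two positions: b3=1, b5=1, b6=0, b7=1, b9=0, b10=0, b11=1, b12=1, b13=1, b14=1, b15=1.
p1 = XOR of data positions {3,5,7,9,11,13,15} = 1⊕1⊕1⊕0⊕1⊕1⊕1 = 0
p2 = XOR of data positions {3,6,7,10,11,14,15} = 1⊕0⊕1⊕0⊕1⊕1⊕1 = 1
p4 = XOR of data positions {5,6,7,12,13,14,15} = 1⊕0⊕1⊕1⊕1⊕1⊕1 = 0
p8 = XOR of data positions {9,10,11,12,13,14,15} = 0⊕0⊕1⊕1⊕1⊕1⊕1 = 1
Parity bits p1,p2,p4,p8 = 0101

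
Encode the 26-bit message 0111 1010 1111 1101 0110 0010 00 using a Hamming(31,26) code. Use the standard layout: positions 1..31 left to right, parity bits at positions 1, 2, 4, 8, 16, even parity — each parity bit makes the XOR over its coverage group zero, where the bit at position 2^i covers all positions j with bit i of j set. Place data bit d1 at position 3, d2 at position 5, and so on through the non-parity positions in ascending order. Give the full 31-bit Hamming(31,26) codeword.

Place data bits at non-power-of-two positions: b3=0, b5=1, b6=1, b7=1, b9=1, b10=0, b11=1, b12=0, b13=1, b14=1, b15=1, b17=1, b18=1, b19=1, b20=0, b21=1, b22=0, b23=1, b24=1, b25=0, b26=0, b27=0, b28=1, b29=0, b30=0, b31=0.
p1 = XOR of data positions {3,5,7,9,11,13,15,17,19,21,23,25,27,29,31} = 0⊕1⊕1⊕1⊕1⊕1⊕1⊕1⊕1⊕1⊕1⊕0⊕0⊕0⊕0 = 0
p2 = XOR of data positions {3,6,7,10,11,14,15,18,19,22,23,26,27,30,31} = 0⊕1⊕1⊕0⊕1⊕1⊕1⊕1⊕1⊕0⊕1⊕0⊕0⊕0⊕0 = 0
p4 = XOR of data positions {5,6,7,12,13,14,15,20,21,22,23,28,29,30,31} = 1⊕1⊕1⊕0⊕1⊕1⊕1⊕0⊕1⊕0⊕1⊕1⊕0⊕0⊕0 = 1
p8 = XOR of data positions {9,10,11,12,13,14,15,24,25,26,27,28,29,30,31} = 1⊕0⊕1⊕0⊕1⊕1⊕1⊕1⊕0⊕0⊕0⊕1⊕0⊕0⊕0 = 1
p16 = XOR of data positions {17,18,19,20,21,22,23,24,25,26,27,28,29,30,31} = 1⊕1⊕1⊕0⊕1⊕0⊕1⊕1⊕0⊕0⊕0⊕1⊕0⊕0⊕0 = 1
Codeword b1..b31 = 0001111110101111111010110001000

0001111110101111111010110001000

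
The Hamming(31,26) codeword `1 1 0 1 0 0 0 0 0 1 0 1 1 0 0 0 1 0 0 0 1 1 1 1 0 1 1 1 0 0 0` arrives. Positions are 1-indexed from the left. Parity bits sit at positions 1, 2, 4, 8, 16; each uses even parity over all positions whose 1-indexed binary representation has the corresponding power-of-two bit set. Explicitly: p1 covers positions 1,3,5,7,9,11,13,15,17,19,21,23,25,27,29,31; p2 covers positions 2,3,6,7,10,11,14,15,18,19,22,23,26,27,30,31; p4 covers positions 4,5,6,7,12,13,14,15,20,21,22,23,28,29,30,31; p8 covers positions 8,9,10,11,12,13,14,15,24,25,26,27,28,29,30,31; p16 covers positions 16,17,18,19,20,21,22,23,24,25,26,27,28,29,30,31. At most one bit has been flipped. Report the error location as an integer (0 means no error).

12

s1: b1⊕b3⊕b5⊕b7⊕b9⊕b11⊕b13⊕b15⊕b17⊕b19⊕b21⊕b23⊕b25⊕b27⊕b29⊕b31 = 1⊕0⊕0⊕0⊕0⊕0⊕1⊕0⊕1⊕0⊕1⊕1⊕0⊕1⊕0⊕0 = 0
s2: b2⊕b3⊕b6⊕b7⊕b10⊕b11⊕b14⊕b15⊕b18⊕b19⊕b22⊕b23⊕b26⊕b27⊕b30⊕b31 = 1⊕0⊕0⊕0⊕1⊕0⊕0⊕0⊕0⊕0⊕1⊕1⊕1⊕1⊕0⊕0 = 0
s4: b4⊕b5⊕b6⊕b7⊕b12⊕b13⊕b14⊕b15⊕b20⊕b21⊕b22⊕b23⊕b28⊕b29⊕b30⊕b31 = 1⊕0⊕0⊕0⊕1⊕1⊕0⊕0⊕0⊕1⊕1⊕1⊕1⊕0⊕0⊕0 = 1
s8: b8⊕b9⊕b10⊕b11⊕b12⊕b13⊕b14⊕b15⊕b24⊕b25⊕b26⊕b27⊕b28⊕b29⊕b30⊕b31 = 0⊕0⊕1⊕0⊕1⊕1⊕0⊕0⊕1⊕0⊕1⊕1⊕1⊕0⊕0⊕0 = 1
s16: b16⊕b17⊕b18⊕b19⊕b20⊕b21⊕b22⊕b23⊕b24⊕b25⊕b26⊕b27⊕b28⊕b29⊕b30⊕b31 = 0⊕1⊕0⊕0⊕0⊕1⊕1⊕1⊕1⊕0⊕1⊕1⊕1⊕0⊕0⊕0 = 0
Syndrome (s16...s1) = 01100 → position 12.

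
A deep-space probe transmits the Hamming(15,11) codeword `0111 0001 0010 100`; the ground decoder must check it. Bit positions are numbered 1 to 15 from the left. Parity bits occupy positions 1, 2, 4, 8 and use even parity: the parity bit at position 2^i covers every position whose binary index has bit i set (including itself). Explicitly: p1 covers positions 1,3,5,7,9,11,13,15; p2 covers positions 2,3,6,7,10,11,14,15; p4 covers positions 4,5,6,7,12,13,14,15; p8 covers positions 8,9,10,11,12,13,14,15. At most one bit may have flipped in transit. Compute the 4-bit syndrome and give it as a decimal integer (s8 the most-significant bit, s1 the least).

s1: b1⊕b3⊕b5⊕b7⊕b9⊕b11⊕b13⊕b15 = 0⊕1⊕0⊕0⊕0⊕1⊕1⊕0 = 1
s2: b2⊕b3⊕b6⊕b7⊕b10⊕b11⊕b14⊕b15 = 1⊕1⊕0⊕0⊕0⊕1⊕0⊕0 = 1
s4: b4⊕b5⊕b6⊕b7⊕b12⊕b13⊕b14⊕b15 = 1⊕0⊕0⊕0⊕0⊕1⊕0⊕0 = 0
s8: b8⊕b9⊕b10⊕b11⊕b12⊕b13⊕b14⊕b15 = 1⊕0⊕0⊕1⊕0⊕1⊕0⊕0 = 1
Syndrome (s8...s1) = 1011 → position 11.

11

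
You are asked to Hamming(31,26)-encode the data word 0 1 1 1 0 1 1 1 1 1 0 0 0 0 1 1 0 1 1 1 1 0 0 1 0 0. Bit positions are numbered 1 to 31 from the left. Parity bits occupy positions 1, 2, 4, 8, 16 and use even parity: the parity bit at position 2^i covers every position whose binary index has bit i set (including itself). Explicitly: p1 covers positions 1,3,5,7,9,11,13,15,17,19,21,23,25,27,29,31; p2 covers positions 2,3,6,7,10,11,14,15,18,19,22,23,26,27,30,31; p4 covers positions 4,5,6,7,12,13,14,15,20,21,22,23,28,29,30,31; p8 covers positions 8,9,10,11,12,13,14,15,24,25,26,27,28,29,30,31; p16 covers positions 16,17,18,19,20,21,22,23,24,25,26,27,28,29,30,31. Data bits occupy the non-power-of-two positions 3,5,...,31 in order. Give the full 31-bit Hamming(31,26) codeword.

Place data bits at non-power-of-two positions: b3=0, b5=1, b6=1, b7=1, b9=0, b10=1, b11=1, b12=1, b13=1, b14=1, b15=0, b17=0, b18=0, b19=0, b20=1, b21=1, b22=0, b23=1, b24=1, b25=1, b26=1, b27=0, b28=0, b29=1, b30=0, b31=0.
p1 = XOR of data positions {3,5,7,9,11,13,15,17,19,21,23,25,27,29,31} = 0⊕1⊕1⊕0⊕1⊕1⊕0⊕0⊕0⊕1⊕1⊕1⊕0⊕1⊕0 = 0
p2 = XOR of data positions {3,6,7,10,11,14,15,18,19,22,23,26,27,30,31} = 0⊕1⊕1⊕1⊕1⊕1⊕0⊕0⊕0⊕0⊕1⊕1⊕0⊕0⊕0 = 1
p4 = XOR of data positions {5,6,7,12,13,14,15,20,21,22,23,28,29,30,31} = 1⊕1⊕1⊕1⊕1⊕1⊕0⊕1⊕1⊕0⊕1⊕0⊕1⊕0⊕0 = 0
p8 = XOR of data positions {9,10,11,12,13,14,15,24,25,26,27,28,29,30,31} = 0⊕1⊕1⊕1⊕1⊕1⊕0⊕1⊕1⊕1⊕0⊕0⊕1⊕0⊕0 = 1
p16 = XOR of data positions {17,18,19,20,21,22,23,24,25,26,27,28,29,30,31} = 0⊕0⊕0⊕1⊕1⊕0⊕1⊕1⊕1⊕1⊕0⊕0⊕1⊕0⊕0 = 1
Codeword b1..b31 = 0100111101111101000110111100100

0100111101111101000110111100100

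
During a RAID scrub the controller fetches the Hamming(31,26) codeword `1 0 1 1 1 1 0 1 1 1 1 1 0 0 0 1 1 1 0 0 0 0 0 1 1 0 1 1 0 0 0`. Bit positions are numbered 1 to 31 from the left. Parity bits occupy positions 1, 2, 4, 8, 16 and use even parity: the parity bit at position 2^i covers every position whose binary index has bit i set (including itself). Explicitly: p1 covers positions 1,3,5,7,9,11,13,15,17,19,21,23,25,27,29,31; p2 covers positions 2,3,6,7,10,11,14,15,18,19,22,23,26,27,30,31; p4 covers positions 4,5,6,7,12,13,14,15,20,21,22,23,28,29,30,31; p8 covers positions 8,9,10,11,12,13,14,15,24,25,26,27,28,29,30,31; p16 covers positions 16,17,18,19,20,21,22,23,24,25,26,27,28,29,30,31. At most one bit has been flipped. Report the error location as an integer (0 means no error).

28

s1: b1⊕b3⊕b5⊕b7⊕b9⊕b11⊕b13⊕b15⊕b17⊕b19⊕b21⊕b23⊕b25⊕b27⊕b29⊕b31 = 1⊕1⊕1⊕0⊕1⊕1⊕0⊕0⊕1⊕0⊕0⊕0⊕1⊕1⊕0⊕0 = 0
s2: b2⊕b3⊕b6⊕b7⊕b10⊕b11⊕b14⊕b15⊕b18⊕b19⊕b22⊕b23⊕b26⊕b27⊕b30⊕b31 = 0⊕1⊕1⊕0⊕1⊕1⊕0⊕0⊕1⊕0⊕0⊕0⊕0⊕1⊕0⊕0 = 0
s4: b4⊕b5⊕b6⊕b7⊕b12⊕b13⊕b14⊕b15⊕b20⊕b21⊕b22⊕b23⊕b28⊕b29⊕b30⊕b31 = 1⊕1⊕1⊕0⊕1⊕0⊕0⊕0⊕0⊕0⊕0⊕0⊕1⊕0⊕0⊕0 = 1
s8: b8⊕b9⊕b10⊕b11⊕b12⊕b13⊕b14⊕b15⊕b24⊕b25⊕b26⊕b27⊕b28⊕b29⊕b30⊕b31 = 1⊕1⊕1⊕1⊕1⊕0⊕0⊕0⊕1⊕1⊕0⊕1⊕1⊕0⊕0⊕0 = 1
s16: b16⊕b17⊕b18⊕b19⊕b20⊕b21⊕b22⊕b23⊕b24⊕b25⊕b26⊕b27⊕b28⊕b29⊕b30⊕b31 = 1⊕1⊕1⊕0⊕0⊕0⊕0⊕0⊕1⊕1⊕0⊕1⊕1⊕0⊕0⊕0 = 1
Syndrome (s16...s1) = 11100 → position 28.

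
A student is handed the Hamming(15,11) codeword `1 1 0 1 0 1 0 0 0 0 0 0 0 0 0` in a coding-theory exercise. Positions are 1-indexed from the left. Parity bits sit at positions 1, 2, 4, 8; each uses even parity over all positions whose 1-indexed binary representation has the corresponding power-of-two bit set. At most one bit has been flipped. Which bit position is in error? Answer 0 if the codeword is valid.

s1: b1⊕b3⊕b5⊕b7⊕b9⊕b11⊕b13⊕b15 = 1⊕0⊕0⊕0⊕0⊕0⊕0⊕0 = 1
s2: b2⊕b3⊕b6⊕b7⊕b10⊕b11⊕b14⊕b15 = 1⊕0⊕1⊕0⊕0⊕0⊕0⊕0 = 0
s4: b4⊕b5⊕b6⊕b7⊕b12⊕b13⊕b14⊕b15 = 1⊕0⊕1⊕0⊕0⊕0⊕0⊕0 = 0
s8: b8⊕b9⊕b10⊕b11⊕b12⊕b13⊕b14⊕b15 = 0⊕0⊕0⊕0⊕0⊕0⊕0⊕0 = 0
Syndrome (s8...s1) = 0001 → position 1.

1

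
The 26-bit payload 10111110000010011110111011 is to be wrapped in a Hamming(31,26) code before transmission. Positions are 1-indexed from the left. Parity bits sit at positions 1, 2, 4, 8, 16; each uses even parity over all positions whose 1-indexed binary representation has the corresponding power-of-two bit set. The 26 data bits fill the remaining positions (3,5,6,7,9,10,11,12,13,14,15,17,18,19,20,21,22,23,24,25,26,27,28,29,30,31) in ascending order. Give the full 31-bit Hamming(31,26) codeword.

0010011111100000010011110111011

Place data bits at non-power-of-two positions: b3=1, b5=0, b6=1, b7=1, b9=1, b10=1, b11=1, b12=0, b13=0, b14=0, b15=0, b17=0, b18=1, b19=0, b20=0, b21=1, b22=1, b23=1, b24=1, b25=0, b26=1, b27=1, b28=1, b29=0, b30=1, b31=1.
p1 = XOR of data positions {3,5,7,9,11,13,15,17,19,21,23,25,27,29,31} = 1⊕0⊕1⊕1⊕1⊕0⊕0⊕0⊕0⊕1⊕1⊕0⊕1⊕0⊕1 = 0
p2 = XOR of data positions {3,6,7,10,11,14,15,18,19,22,23,26,27,30,31} = 1⊕1⊕1⊕1⊕1⊕0⊕0⊕1⊕0⊕1⊕1⊕1⊕1⊕1⊕1 = 0
p4 = XOR of data positions {5,6,7,12,13,14,15,20,21,22,23,28,29,30,31} = 0⊕1⊕1⊕0⊕0⊕0⊕0⊕0⊕1⊕1⊕1⊕1⊕0⊕1⊕1 = 0
p8 = XOR of data positions {9,10,11,12,13,14,15,24,25,26,27,28,29,30,31} = 1⊕1⊕1⊕0⊕0⊕0⊕0⊕1⊕0⊕1⊕1⊕1⊕0⊕1⊕1 = 1
p16 = XOR of data positions {17,18,19,20,21,22,23,24,25,26,27,28,29,30,31} = 0⊕1⊕0⊕0⊕1⊕1⊕1⊕1⊕0⊕1⊕1⊕1⊕0⊕1⊕1 = 0
Codeword b1..b31 = 0010011111100000010011110111011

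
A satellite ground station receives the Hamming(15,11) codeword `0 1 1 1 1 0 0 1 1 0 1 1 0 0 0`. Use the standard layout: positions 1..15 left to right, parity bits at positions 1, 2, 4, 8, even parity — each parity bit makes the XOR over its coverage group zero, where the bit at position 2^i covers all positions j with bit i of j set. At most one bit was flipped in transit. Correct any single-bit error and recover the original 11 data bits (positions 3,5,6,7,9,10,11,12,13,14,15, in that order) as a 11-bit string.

11101011000

s1: b1⊕b3⊕b5⊕b7⊕b9⊕b11⊕b13⊕b15 = 0⊕1⊕1⊕0⊕1⊕1⊕0⊕0 = 0
s2: b2⊕b3⊕b6⊕b7⊕b10⊕b11⊕b14⊕b15 = 1⊕1⊕0⊕0⊕0⊕1⊕0⊕0 = 1
s4: b4⊕b5⊕b6⊕b7⊕b12⊕b13⊕b14⊕b15 = 1⊕1⊕0⊕0⊕1⊕0⊕0⊕0 = 1
s8: b8⊕b9⊕b10⊕b11⊕b12⊕b13⊕b14⊕b15 = 1⊕1⊕0⊕1⊕1⊕0⊕0⊕0 = 0
Syndrome (s8...s1) = 0110 → position 6.
Flip bit 6: corrected codeword = 011111011011000
Data bits at positions 3,5,6,7,9,10,11,12,13,14,15: 11101011000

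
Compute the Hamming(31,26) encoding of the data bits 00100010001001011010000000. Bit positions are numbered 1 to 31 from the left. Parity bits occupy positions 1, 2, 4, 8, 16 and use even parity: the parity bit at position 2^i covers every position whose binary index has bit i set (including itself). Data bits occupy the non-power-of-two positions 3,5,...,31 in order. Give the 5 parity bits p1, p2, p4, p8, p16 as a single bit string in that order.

01010

Place data bits at non-power-of-two positions: b3=0, b5=0, b6=1, b7=0, b9=0, b10=0, b11=1, b12=0, b13=0, b14=0, b15=1, b17=0, b18=0, b19=1, b20=0, b21=1, b22=1, b23=0, b24=1, b25=0, b26=0, b27=0, b28=0, b29=0, b30=0, b31=0.
p1 = XOR of data positions {3,5,7,9,11,13,15,17,19,21,23,25,27,29,31} = 0⊕0⊕0⊕0⊕1⊕0⊕1⊕0⊕1⊕1⊕0⊕0⊕0⊕0⊕0 = 0
p2 = XOR of data positions {3,6,7,10,11,14,15,18,19,22,23,26,27,30,31} = 0⊕1⊕0⊕0⊕1⊕0⊕1⊕0⊕1⊕1⊕0⊕0⊕0⊕0⊕0 = 1
p4 = XOR of data positions {5,6,7,12,13,14,15,20,21,22,23,28,29,30,31} = 0⊕1⊕0⊕0⊕0⊕0⊕1⊕0⊕1⊕1⊕0⊕0⊕0⊕0⊕0 = 0
p8 = XOR of data positions {9,10,11,12,13,14,15,24,25,26,27,28,29,30,31} = 0⊕0⊕1⊕0⊕0⊕0⊕1⊕1⊕0⊕0⊕0⊕0⊕0⊕0⊕0 = 1
p16 = XOR of data positions {17,18,19,20,21,22,23,24,25,26,27,28,29,30,31} = 0⊕0⊕1⊕0⊕1⊕1⊕0⊕1⊕0⊕0⊕0⊕0⊕0⊕0⊕0 = 0
Parity bits p1,p2,p4,p8,p16 = 01010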